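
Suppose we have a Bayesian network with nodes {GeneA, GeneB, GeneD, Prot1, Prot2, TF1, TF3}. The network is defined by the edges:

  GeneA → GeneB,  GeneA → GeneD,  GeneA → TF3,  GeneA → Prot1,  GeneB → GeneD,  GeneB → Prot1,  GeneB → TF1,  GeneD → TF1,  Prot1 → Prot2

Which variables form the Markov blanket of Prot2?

Prot2's parents: Prot1.
Prot2 has no children.
Prot2 has no children, so there are no co-parents.
MB(Prot2) = {Prot1}.

{Prot1}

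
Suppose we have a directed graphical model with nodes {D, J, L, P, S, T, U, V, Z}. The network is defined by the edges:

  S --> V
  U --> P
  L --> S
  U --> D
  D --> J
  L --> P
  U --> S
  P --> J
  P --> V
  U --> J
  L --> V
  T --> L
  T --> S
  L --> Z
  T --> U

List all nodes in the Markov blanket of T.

{L, S, U}

T's children: L, S, U.
Parents of T: none.
Co-parents of T (other parents of its children):
  L has no other parent.
  U has no other parent.
  S also has parents L, U.
Union: {} ∪ {L, S, U} ∪ {L, U} = {L, S, U}.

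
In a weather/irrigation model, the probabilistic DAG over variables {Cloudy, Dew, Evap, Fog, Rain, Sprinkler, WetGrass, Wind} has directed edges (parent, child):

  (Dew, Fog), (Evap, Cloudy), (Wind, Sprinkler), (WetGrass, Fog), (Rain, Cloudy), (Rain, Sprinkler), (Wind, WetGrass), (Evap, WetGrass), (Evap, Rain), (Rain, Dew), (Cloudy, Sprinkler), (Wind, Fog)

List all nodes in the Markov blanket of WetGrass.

{Dew, Evap, Fog, Wind}

Pa(WetGrass) = {Evap, Wind}.
WetGrass's children: Fog.
For each child, the remaining parents (spouses of WetGrass):
  Fog's other parents are Dew, Wind.
Taking the union gives {Dew, Evap, Fog, Wind}.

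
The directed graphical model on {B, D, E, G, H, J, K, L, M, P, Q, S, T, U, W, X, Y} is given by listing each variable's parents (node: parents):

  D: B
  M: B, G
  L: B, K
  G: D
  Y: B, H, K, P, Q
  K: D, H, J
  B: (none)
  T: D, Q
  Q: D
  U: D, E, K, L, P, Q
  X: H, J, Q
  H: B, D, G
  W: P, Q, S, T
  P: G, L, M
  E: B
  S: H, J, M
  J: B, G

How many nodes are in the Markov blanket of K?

A node's Markov blanket = Pa ∪ Ch ∪ (parents of Ch other than the node itself).
K's parents: D, H, J.
K's children: L, U, Y.
For each child, the remaining parents (spouses of K):
  L's other parent is B.
  U also has parents D, E, L, P, Q.
  Y also has parents B, H, P, Q.
MB(K) = {B, D, E, H, J, L, P, Q, U, Y}, which has 10 nodes.

10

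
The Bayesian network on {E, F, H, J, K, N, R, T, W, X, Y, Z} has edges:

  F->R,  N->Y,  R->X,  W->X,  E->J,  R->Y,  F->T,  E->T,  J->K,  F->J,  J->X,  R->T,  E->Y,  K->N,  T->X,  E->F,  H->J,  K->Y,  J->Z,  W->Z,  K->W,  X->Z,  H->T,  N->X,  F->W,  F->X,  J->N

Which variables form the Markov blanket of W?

By definition, MB(W) is built from W's parents, W's children, and the co-parents of W.
W has parents F, K.
W has children X, Z.
For each child, the remaining parents (spouses of W):
  X's other parents are F, J, N, R, T.
  Z also has parents J, X.
So the Markov blanket of W is {F, J, K, N, R, T, X, Z}.

{F, J, K, N, R, T, X, Z}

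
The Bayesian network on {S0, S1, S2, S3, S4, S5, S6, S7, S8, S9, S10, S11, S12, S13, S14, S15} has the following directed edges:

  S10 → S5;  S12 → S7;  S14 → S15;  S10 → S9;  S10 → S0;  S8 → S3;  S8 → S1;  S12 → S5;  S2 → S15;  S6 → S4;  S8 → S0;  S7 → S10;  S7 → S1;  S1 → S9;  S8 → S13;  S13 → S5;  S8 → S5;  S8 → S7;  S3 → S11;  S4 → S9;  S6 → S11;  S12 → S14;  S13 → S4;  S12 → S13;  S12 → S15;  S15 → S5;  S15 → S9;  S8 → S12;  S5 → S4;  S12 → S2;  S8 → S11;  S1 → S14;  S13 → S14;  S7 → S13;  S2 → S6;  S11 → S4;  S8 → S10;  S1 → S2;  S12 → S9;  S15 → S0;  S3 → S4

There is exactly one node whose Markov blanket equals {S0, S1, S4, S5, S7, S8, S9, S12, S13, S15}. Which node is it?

S10

The target node must have every member of {S0, S1, S4, S5, S7, S8, S9, S12, S13, S15} as a parent, child, or co-parent, and no others.
Parents of S10: S7, S8; children: S0, S5, S9; co-parents: S1, S4, S8, S12, S13, S15.
These exactly cover the given set, so the node is S10.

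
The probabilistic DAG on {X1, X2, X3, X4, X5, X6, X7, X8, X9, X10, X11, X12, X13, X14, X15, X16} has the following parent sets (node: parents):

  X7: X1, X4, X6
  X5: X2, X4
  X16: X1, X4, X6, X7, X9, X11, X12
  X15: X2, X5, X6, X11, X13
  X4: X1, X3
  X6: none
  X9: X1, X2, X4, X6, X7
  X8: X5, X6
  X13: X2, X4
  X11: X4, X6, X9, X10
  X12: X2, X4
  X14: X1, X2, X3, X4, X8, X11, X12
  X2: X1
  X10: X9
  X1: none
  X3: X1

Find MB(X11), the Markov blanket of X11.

{X1, X2, X3, X4, X5, X6, X7, X8, X9, X10, X12, X13, X14, X15, X16}

Recall MB(v) = parents ∪ children ∪ spouses, where spouses are the other parents of v's children.
X11's children: X14, X15, X16.
Parents of X11: X4, X6, X9, X10.
Other parents of X11's children:
  parents(X14) \ {X11} = {X1, X2, X3, X4, X8, X12}.
  X15's other parents are X2, X5, X6, X13.
  X16's other parents are X1, X4, X6, X7, X9, X12.
Union: {X4, X6, X9, X10} ∪ {X14, X15, X16} ∪ {X1, X2, X3, X4, X5, X6, X7, X8, X9, X12, X13} = {X1, X2, X3, X4, X5, X6, X7, X8, X9, X10, X12, X13, X14, X15, X16}.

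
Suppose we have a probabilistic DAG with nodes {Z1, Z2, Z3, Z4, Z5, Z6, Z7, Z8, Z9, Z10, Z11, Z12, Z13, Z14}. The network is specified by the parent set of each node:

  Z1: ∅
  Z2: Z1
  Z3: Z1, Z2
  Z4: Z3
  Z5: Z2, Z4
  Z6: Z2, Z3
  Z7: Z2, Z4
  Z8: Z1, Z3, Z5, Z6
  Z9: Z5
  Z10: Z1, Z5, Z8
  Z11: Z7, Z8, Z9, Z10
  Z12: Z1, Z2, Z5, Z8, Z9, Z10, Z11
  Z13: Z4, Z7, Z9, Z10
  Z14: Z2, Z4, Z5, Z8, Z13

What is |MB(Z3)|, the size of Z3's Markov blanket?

Recall MB(v) = parents ∪ children ∪ spouses, where spouses are the other parents of v's children.
Z3's children: Z4, Z6, Z8.
Z3's parents: Z1, Z2.
Co-parents of Z3 (other parents of its children):
  Z4: —
  Z6: Z2
  Z8: Z1, Z5, Z6
MB(Z3) = {Z1, Z2, Z4, Z5, Z6, Z8}, which has 6 nodes.

6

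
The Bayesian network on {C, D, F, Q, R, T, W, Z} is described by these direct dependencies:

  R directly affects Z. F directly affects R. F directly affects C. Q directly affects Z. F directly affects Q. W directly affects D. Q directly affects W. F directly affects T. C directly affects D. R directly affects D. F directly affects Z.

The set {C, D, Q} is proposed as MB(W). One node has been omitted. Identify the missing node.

The Markov blanket of a node is its parents, its children, and the other parents of its children.
W has parent Q.
W's children: D.
Parents of each child, excluding W:
  parents(D) \ {W} = {C, R}.
MB(W) = {C, D, Q, R}.
Comparing with the claimed set, R is missing.

R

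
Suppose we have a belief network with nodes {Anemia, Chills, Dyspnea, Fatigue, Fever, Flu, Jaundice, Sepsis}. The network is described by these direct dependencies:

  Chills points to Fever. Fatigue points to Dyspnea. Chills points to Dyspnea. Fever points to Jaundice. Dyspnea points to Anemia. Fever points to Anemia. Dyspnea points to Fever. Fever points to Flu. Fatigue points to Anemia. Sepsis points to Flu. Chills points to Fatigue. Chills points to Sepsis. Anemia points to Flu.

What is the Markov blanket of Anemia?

{Dyspnea, Fatigue, Fever, Flu, Sepsis}

Anemia has parents Dyspnea, Fatigue, Fever.
Anemia's children: Flu.
Parents of each child, excluding Anemia:
  parents(Flu) \ {Anemia} = {Fever, Sepsis}.
Taking the union gives {Dyspnea, Fatigue, Fever, Flu, Sepsis}.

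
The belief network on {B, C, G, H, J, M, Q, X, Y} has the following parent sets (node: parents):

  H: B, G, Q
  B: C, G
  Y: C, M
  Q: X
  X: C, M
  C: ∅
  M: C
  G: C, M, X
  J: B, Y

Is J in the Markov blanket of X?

No

The Markov blanket of a node is its parents, its children, and the other parents of its children.
X has children G, Q.
X's parents: C, M.
For each child, the remaining parents (spouses of X):
  G: C, M
  Q: —
MB(X) = {C, G, M, Q}; J is not in this set.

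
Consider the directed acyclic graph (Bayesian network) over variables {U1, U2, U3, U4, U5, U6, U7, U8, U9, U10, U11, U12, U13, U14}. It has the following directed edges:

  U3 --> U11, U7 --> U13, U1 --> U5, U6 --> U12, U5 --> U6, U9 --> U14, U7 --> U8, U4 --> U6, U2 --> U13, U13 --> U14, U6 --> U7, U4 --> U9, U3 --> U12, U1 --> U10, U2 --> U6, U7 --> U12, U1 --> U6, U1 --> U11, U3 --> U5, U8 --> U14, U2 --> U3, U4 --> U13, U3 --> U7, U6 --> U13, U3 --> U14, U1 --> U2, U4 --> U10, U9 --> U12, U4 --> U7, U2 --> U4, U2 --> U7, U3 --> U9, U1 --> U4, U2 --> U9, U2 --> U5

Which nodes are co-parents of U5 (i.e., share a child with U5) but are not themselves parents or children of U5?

Children of U5: U6.
  parents(U6) \ {U5} = {U1, U2, U4}.
Excluding nodes already adjacent to U5 (U1, U2, U3, U6), the co-parent-only contribution is {U4}.

{U4}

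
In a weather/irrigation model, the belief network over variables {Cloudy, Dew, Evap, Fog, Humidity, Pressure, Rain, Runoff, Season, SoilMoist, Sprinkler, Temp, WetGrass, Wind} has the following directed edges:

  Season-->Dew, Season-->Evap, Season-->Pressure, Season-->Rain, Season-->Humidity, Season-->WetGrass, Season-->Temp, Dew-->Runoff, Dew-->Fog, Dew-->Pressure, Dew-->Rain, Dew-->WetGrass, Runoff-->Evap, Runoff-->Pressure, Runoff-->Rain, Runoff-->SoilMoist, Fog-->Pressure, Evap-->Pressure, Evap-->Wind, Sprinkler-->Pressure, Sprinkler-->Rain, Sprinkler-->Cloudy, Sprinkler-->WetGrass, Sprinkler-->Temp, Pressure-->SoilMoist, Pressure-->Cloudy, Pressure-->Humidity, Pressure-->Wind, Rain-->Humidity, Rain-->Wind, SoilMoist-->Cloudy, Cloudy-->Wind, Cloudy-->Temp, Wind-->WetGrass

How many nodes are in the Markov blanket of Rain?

9

Recall MB(v) = parents ∪ children ∪ spouses, where spouses are the other parents of v's children.
Rain has parents Dew, Runoff, Season, Sprinkler.
Children of Rain: Humidity, Wind.
For each child, the remaining parents (spouses of Rain):
  parents(Humidity) \ {Rain} = {Pressure, Season}.
  Wind's other parents are Cloudy, Evap, Pressure.
MB(Rain) = {Cloudy, Dew, Evap, Humidity, Pressure, Runoff, Season, Sprinkler, Wind}, which has 9 nodes.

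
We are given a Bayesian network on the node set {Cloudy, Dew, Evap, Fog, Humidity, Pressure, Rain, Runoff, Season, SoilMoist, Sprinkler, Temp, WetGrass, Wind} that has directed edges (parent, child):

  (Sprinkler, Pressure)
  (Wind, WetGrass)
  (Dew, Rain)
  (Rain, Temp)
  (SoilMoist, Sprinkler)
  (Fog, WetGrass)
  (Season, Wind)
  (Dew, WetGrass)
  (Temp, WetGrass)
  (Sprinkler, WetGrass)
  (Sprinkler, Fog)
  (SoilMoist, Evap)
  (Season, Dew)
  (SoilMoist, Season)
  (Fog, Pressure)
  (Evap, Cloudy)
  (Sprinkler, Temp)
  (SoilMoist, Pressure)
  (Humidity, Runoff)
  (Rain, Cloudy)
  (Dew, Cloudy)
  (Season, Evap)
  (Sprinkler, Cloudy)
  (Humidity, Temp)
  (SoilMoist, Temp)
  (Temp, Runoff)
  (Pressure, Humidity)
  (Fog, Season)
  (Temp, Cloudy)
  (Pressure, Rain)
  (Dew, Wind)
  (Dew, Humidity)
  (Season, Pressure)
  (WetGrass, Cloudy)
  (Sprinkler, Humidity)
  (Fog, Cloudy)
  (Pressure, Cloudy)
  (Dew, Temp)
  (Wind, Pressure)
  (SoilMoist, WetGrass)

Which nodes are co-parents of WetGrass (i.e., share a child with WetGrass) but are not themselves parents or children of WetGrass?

Children of WetGrass: Cloudy.
  Cloudy also has parents Dew, Evap, Fog, Pressure, Rain, Sprinkler, Temp.
Excluding nodes already adjacent to WetGrass (Cloudy, Dew, Fog, SoilMoist, Sprinkler, Temp, Wind), the co-parent-only contribution is {Evap, Pressure, Rain}.

{Evap, Pressure, Rain}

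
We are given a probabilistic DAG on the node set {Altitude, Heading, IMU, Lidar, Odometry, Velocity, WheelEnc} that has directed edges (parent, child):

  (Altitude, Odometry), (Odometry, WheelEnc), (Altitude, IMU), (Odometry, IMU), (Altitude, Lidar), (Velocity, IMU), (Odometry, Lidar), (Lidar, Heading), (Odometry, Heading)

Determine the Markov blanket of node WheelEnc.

WheelEnc has parent Odometry.
WheelEnc has no children.
With no children, WheelEnc has no spouses; the co-parent set is empty.
Union: {Odometry} ∪ {} ∪ {} = {Odometry}.

{Odometry}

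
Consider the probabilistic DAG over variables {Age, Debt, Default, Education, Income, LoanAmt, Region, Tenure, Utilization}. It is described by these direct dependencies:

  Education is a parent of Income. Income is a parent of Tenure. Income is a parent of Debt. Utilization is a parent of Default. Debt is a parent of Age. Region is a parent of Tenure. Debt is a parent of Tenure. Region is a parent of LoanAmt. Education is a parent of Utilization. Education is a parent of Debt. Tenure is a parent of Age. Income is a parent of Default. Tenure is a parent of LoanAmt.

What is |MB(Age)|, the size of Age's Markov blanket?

Age has parents Debt, Tenure.
Age has no children.
With no children, Age has no spouses; the co-parent set is empty.
MB(Age) = {Debt, Tenure}, which has 2 nodes.

2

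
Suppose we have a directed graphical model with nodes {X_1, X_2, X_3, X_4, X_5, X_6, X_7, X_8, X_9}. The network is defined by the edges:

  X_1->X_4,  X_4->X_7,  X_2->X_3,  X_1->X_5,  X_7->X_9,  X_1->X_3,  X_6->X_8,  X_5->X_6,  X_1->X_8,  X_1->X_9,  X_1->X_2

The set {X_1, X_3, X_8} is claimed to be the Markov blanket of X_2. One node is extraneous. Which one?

By definition, MB(X_2) is built from X_2's parents, X_2's children, and the co-parents of X_2.
X_2 has parent X_1.
X_2 has child X_3.
Parents of each child, excluding X_2:
  X_3 also has parent X_1.
MB(X_2) = {X_1, X_3}.
X_8 is neither a parent, child, nor co-parent of X_2, so it does not belong.

X_8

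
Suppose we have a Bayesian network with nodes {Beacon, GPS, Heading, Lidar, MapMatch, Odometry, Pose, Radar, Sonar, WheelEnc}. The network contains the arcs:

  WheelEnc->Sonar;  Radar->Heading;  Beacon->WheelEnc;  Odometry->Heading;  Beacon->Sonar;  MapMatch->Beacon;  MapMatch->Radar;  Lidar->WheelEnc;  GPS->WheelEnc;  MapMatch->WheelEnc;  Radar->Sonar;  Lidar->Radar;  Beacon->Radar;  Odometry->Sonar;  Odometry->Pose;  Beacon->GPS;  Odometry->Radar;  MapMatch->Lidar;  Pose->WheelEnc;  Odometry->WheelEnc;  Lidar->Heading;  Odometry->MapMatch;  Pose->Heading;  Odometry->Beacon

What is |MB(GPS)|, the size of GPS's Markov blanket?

6

The Markov blanket of a node is its parents, its children, and the other parents of its children.
Children of GPS: WheelEnc.
Pa(GPS) = {Beacon}.
Parents of each child, excluding GPS:
  WheelEnc: Beacon, Lidar, MapMatch, Odometry, Pose
MB(GPS) = {Beacon, Lidar, MapMatch, Odometry, Pose, WheelEnc}, which has 6 nodes.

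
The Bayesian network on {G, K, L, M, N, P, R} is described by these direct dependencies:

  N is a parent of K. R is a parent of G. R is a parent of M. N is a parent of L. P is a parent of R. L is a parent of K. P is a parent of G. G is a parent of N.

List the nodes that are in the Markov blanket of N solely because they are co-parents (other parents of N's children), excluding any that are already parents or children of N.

Children of N: K, L.
  L: —
  K: L
Excluding nodes already adjacent to N (G, K, L), the co-parent-only contribution is {}.

{}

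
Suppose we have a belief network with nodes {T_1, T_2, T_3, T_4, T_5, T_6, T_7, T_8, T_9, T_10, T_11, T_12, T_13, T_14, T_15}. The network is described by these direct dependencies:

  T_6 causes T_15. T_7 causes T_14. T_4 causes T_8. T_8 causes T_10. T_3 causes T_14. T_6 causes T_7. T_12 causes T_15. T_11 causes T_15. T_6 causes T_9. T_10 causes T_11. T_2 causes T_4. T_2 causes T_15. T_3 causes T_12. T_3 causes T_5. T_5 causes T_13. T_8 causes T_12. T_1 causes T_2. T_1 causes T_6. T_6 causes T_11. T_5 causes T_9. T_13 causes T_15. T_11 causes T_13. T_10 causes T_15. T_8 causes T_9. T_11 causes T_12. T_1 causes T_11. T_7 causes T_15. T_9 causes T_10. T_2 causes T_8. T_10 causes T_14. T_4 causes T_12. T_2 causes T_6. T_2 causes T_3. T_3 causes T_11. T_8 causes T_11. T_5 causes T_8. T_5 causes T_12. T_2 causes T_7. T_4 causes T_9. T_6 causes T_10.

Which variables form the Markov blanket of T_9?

{T_4, T_5, T_6, T_8, T_10}

Pa(T_9) = {T_4, T_5, T_6, T_8}.
T_9's children: T_10.
Co-parents of T_9 (other parents of its children):
  parents(T_10) \ {T_9} = {T_6, T_8}.
So the Markov blanket of T_9 is {T_4, T_5, T_6, T_8, T_10}.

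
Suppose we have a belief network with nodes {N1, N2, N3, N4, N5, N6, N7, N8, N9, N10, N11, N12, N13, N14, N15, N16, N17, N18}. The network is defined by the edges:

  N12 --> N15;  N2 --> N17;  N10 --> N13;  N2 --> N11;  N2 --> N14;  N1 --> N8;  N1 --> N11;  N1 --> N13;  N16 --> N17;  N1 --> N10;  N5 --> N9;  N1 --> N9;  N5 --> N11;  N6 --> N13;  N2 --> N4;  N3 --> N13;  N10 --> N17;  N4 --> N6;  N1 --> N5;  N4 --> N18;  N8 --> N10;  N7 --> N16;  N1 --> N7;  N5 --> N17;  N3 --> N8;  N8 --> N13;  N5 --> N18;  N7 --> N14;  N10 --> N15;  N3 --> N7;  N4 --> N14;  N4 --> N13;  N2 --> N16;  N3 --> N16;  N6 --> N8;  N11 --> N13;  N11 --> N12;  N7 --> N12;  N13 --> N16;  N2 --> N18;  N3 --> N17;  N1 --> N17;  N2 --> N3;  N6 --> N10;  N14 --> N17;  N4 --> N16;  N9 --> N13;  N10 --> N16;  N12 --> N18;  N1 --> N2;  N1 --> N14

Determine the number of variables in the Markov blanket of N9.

9

Recall MB(v) = parents ∪ children ∪ spouses, where spouses are the other parents of v's children.
Parents of N9: N1, N5.
N9 has child N13.
Co-parents of N9 (other parents of its children):
  N13: N1, N3, N4, N6, N8, N10, N11
MB(N9) = {N1, N3, N4, N5, N6, N8, N10, N11, N13}, which has 9 nodes.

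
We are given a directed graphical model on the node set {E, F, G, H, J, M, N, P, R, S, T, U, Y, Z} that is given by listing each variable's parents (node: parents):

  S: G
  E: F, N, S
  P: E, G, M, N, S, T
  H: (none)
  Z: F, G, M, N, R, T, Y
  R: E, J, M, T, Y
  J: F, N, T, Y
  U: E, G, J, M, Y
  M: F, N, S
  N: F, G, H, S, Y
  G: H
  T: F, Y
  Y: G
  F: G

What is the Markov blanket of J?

{E, F, G, M, N, R, T, U, Y}

Recall MB(v) = parents ∪ children ∪ spouses, where spouses are the other parents of v's children.
J has parents F, N, T, Y.
J has children R, U.
Other parents of J's children:
  parents(U) \ {J} = {E, G, M, Y}.
  R's other parents are E, M, T, Y.
So the Markov blanket of J is {E, F, G, M, N, R, T, U, Y}.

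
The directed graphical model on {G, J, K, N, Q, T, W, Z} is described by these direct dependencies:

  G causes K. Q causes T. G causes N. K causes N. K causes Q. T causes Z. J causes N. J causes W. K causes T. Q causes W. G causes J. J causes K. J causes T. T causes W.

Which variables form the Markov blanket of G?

Ch(G) = {J, K, N}.
Parents of G: none.
Co-parents of G (other parents of its children):
  J: —
  K: J
  N: J, K
So the Markov blanket of G is {J, K, N}.

{J, K, N}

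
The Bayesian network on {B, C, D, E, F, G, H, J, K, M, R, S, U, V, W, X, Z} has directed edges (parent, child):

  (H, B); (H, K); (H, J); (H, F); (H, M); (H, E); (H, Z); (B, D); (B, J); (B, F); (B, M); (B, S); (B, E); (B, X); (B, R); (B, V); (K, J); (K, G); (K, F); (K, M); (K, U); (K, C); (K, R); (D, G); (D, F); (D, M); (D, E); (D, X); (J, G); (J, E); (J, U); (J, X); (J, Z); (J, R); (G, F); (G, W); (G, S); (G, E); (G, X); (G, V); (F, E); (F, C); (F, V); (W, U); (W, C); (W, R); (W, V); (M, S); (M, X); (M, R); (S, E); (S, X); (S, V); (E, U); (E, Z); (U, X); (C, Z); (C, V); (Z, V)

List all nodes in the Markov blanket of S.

{B, C, D, E, F, G, H, J, M, U, V, W, X, Z}

S has parents B, G, M.
Ch(S) = {E, V, X}.
Other parents of S's children:
  E's other parents are B, D, F, G, H, J.
  parents(X) \ {S} = {B, D, G, J, M, U}.
  V's other parents are B, C, F, G, W, Z.
Taking the union gives {B, C, D, E, F, G, H, J, M, U, V, W, X, Z}.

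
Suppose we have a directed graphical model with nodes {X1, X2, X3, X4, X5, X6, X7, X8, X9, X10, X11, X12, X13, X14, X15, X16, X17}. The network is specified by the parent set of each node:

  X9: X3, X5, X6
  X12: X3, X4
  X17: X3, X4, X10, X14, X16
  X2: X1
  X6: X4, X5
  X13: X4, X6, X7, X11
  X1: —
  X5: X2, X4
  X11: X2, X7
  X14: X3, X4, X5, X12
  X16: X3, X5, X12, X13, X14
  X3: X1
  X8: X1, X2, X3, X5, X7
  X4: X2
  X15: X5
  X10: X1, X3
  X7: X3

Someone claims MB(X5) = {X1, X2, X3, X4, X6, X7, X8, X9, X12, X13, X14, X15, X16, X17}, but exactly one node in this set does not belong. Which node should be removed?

X17

A node's Markov blanket = Pa ∪ Ch ∪ (parents of Ch other than the node itself).
X5's children: X6, X8, X9, X14, X15, X16.
Pa(X5) = {X2, X4}.
Other parents of X5's children:
  X6: X4
  X8: X1, X2, X3, X7
  X9: X3, X6
  X14: X3, X4, X12
  X15: —
  X16: X3, X12, X13, X14
MB(X5) = {X1, X2, X3, X4, X6, X7, X8, X9, X12, X13, X14, X15, X16}.
X17 is neither a parent, child, nor co-parent of X5, so it does not belong.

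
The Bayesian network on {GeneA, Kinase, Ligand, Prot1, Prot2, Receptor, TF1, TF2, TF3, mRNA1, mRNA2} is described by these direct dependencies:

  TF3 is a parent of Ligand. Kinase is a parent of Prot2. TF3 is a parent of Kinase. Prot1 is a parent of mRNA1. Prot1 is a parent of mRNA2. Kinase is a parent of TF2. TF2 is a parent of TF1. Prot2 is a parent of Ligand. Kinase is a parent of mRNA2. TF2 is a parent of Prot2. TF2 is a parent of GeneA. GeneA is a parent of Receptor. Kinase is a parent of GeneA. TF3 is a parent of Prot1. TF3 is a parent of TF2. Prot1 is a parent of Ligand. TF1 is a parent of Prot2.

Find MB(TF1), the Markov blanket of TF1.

{Kinase, Prot2, TF2}

The Markov blanket of a node is its parents, its children, and the other parents of its children.
TF1's children: Prot2.
TF1's parents: TF2.
Co-parents of TF1 (other parents of its children):
  parents(Prot2) \ {TF1} = {Kinase, TF2}.
Union: {TF2} ∪ {Prot2} ∪ {Kinase, TF2} = {Kinase, Prot2, TF2}.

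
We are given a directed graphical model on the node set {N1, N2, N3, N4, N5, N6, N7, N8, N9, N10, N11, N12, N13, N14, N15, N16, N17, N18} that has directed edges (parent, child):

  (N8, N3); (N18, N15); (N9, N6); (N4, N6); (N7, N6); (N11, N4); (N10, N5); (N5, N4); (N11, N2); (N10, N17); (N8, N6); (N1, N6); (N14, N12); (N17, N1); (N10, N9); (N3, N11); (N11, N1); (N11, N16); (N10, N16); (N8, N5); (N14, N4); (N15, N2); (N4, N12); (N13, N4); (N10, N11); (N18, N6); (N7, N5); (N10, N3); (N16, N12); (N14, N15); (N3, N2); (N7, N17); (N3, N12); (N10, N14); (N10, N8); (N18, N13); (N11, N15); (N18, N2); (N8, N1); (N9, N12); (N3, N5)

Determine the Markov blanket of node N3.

N3's children: N2, N5, N11, N12.
N3's parents: N8, N10.
Parents of each child, excluding N3:
  N5 also has parents N7, N8, N10.
  N11 also has parent N10.
  N2's other parents are N11, N15, N18.
  parents(N12) \ {N3} = {N4, N9, N14, N16}.
Taking the union gives {N2, N4, N5, N7, N8, N9, N10, N11, N12, N14, N15, N16, N18}.

{N2, N4, N5, N7, N8, N9, N10, N11, N12, N14, N15, N16, N18}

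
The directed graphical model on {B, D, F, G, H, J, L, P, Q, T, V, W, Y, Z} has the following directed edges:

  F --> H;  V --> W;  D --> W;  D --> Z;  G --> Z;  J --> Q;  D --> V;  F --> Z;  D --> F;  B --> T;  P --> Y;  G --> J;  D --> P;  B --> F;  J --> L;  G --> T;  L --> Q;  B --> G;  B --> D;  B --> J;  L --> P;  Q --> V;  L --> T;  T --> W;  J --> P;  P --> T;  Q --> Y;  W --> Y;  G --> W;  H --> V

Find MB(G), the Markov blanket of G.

G's parents: B.
Ch(G) = {J, T, W, Z}.
Co-parents of G (other parents of its children):
  J also has parent B.
  parents(T) \ {G} = {B, L, P}.
  W also has parents D, T, V.
  parents(Z) \ {G} = {D, F}.
Taking the union gives {B, D, F, J, L, P, T, V, W, Z}.

{B, D, F, J, L, P, T, V, W, Z}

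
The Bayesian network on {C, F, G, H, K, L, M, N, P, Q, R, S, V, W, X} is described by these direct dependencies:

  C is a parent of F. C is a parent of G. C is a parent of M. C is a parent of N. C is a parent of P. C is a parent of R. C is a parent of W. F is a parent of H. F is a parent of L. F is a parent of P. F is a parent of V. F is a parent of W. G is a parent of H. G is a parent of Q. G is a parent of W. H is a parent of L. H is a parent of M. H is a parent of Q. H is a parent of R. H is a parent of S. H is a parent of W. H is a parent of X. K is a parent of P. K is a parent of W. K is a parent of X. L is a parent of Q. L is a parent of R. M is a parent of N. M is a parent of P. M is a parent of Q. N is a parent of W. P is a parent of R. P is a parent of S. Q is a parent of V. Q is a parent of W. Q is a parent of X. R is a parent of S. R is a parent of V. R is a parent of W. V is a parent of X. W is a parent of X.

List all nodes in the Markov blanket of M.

{C, F, G, H, K, L, N, P, Q}

M's parents: C, H.
Children of M: N, P, Q.
For each child, the remaining parents (spouses of M):
  N: C
  P: C, F, K
  Q: G, H, L
Union: {C, H} ∪ {N, P, Q} ∪ {C, F, G, H, K, L} = {C, F, G, H, K, L, N, P, Q}.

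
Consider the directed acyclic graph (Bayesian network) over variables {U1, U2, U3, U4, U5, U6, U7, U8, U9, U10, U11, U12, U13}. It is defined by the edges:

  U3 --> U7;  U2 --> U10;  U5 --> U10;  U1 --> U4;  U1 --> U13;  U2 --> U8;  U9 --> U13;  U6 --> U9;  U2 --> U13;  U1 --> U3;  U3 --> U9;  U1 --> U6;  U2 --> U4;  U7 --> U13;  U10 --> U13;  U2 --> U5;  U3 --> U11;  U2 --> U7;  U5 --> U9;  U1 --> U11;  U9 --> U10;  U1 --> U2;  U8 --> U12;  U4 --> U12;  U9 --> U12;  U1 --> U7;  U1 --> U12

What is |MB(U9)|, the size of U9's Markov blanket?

11

U9's parents: U3, U5, U6.
Ch(U9) = {U10, U12, U13}.
Other parents of U9's children:
  U10's other parents are U2, U5.
  U12 also has parents U1, U4, U8.
  U13 also has parents U1, U2, U7, U10.
MB(U9) = {U1, U2, U3, U4, U5, U6, U7, U8, U10, U12, U13}, which has 11 nodes.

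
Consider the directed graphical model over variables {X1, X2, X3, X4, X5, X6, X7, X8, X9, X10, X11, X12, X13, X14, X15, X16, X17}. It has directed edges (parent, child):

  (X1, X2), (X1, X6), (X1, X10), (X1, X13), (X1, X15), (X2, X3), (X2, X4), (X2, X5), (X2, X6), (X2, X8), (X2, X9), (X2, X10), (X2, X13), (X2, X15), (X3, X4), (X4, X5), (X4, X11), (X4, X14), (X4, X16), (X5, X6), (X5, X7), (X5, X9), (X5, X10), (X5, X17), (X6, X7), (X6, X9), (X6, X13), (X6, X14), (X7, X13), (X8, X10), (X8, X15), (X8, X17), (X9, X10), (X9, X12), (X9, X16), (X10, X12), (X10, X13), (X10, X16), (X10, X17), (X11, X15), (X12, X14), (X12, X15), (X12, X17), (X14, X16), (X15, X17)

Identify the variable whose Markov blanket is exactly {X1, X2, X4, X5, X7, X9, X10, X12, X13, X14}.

X6

The target node must have every member of {X1, X2, X4, X5, X7, X9, X10, X12, X13, X14} as a parent, child, or co-parent, and no others.
Parents of X6: X1, X2, X5; children: X7, X9, X13, X14; co-parents: X1, X2, X4, X5, X7, X10, X12.
These exactly cover the given set, so the node is X6.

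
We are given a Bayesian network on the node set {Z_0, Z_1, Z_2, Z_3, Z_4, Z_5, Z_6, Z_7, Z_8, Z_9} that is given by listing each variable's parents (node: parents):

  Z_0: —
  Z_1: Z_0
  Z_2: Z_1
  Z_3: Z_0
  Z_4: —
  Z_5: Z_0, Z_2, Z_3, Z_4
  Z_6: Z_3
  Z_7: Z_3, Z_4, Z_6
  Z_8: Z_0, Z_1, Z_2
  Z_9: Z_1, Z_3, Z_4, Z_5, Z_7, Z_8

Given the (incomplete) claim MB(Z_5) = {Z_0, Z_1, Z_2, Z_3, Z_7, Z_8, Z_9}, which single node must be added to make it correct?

Z_5's parents: Z_0, Z_2, Z_3, Z_4.
Z_5 has child Z_9.
Parents of each child, excluding Z_5:
  Z_9's other parents are Z_1, Z_3, Z_4, Z_7, Z_8.
MB(Z_5) = {Z_0, Z_1, Z_2, Z_3, Z_4, Z_7, Z_8, Z_9}.
Comparing with the claimed set, Z_4 is missing.

Z_4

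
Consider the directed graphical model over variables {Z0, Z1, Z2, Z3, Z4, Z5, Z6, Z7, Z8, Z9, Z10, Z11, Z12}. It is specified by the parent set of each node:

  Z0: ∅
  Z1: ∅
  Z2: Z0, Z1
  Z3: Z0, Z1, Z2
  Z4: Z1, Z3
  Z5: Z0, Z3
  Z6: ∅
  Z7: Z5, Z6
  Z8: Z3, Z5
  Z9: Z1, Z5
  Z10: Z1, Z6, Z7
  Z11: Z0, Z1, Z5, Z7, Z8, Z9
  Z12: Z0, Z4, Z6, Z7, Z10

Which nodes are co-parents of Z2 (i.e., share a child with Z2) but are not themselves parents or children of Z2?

{}

Children of Z2: Z3.
  Z3: Z0, Z1
Excluding nodes already adjacent to Z2 (Z0, Z1, Z3), the co-parent-only contribution is {}.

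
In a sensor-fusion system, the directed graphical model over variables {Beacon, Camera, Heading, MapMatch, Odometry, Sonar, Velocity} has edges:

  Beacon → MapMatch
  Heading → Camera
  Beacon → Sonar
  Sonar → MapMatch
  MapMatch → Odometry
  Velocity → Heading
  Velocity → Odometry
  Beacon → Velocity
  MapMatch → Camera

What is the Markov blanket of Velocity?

{Beacon, Heading, MapMatch, Odometry}

By definition, MB(Velocity) is built from Velocity's parents, Velocity's children, and the co-parents of Velocity.
Velocity's children: Heading, Odometry.
Velocity's parents: Beacon.
Other parents of Velocity's children:
  Heading: no additional parents.
  Odometry also has parent MapMatch.
So the Markov blanket of Velocity is {Beacon, Heading, MapMatch, Odometry}.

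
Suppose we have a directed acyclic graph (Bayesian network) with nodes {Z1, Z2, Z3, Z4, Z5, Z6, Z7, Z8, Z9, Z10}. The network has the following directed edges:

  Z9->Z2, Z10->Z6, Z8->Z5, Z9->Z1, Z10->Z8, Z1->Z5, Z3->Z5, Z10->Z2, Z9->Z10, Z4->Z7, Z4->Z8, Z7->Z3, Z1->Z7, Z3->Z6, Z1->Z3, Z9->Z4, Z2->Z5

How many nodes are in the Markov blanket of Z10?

Ch(Z10) = {Z2, Z6, Z8}.
Parents of Z10: Z9.
Co-parents of Z10 (other parents of its children):
  Z8 also has parent Z4.
  Z2 also has parent Z9.
  parents(Z6) \ {Z10} = {Z3}.
MB(Z10) = {Z2, Z3, Z4, Z6, Z8, Z9}, which has 6 nodes.

6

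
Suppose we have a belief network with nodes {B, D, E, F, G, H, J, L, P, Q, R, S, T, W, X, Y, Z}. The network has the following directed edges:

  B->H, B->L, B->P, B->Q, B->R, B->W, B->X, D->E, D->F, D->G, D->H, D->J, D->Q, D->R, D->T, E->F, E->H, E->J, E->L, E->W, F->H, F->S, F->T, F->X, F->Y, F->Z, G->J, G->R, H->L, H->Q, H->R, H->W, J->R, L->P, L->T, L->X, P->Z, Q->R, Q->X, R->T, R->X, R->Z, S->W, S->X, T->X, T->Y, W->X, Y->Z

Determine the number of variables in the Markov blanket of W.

W's parents: B, E, H, S.
W has child X.
For each child, the remaining parents (spouses of W):
  X: B, F, L, Q, R, S, T
MB(W) = {B, E, F, H, L, Q, R, S, T, X}, which has 10 nodes.

10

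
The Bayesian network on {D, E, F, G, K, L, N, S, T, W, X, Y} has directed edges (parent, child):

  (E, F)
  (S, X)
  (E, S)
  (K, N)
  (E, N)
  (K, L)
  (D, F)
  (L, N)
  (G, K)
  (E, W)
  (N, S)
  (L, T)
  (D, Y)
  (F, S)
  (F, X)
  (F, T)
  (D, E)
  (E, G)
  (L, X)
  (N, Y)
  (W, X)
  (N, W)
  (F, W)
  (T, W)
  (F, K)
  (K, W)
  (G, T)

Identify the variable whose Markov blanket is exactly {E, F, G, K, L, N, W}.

T

The target node must have every member of {E, F, G, K, L, N, W} as a parent, child, or co-parent, and no others.
Parents of T: F, G, L; children: W; co-parents: E, F, K, N.
These exactly cover the given set, so the node is T.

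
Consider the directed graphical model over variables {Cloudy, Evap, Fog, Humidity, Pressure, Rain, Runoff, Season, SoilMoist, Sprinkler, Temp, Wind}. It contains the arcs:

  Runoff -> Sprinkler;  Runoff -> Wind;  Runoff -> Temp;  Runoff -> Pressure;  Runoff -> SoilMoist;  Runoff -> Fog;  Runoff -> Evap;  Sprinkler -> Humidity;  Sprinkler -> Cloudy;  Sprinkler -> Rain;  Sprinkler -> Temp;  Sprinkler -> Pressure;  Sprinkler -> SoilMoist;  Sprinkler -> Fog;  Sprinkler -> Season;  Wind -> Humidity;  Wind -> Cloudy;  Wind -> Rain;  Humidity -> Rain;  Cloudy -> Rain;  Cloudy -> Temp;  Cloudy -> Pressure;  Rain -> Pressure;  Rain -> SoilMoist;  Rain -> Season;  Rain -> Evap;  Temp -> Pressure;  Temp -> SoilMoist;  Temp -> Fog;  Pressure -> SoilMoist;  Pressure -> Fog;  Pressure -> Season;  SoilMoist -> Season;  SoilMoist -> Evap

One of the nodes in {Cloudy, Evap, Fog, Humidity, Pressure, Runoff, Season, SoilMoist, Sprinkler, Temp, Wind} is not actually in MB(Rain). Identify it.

Rain's parents: Cloudy, Humidity, Sprinkler, Wind.
Rain's children: Evap, Pressure, Season, SoilMoist.
Parents of each child, excluding Rain:
  Pressure: Cloudy, Runoff, Sprinkler, Temp
  SoilMoist: Pressure, Runoff, Sprinkler, Temp
  Season: Pressure, SoilMoist, Sprinkler
  Evap: Runoff, SoilMoist
MB(Rain) = {Cloudy, Evap, Humidity, Pressure, Runoff, Season, SoilMoist, Sprinkler, Temp, Wind}.
Fog is neither a parent, child, nor co-parent of Rain, so it does not belong.

Fog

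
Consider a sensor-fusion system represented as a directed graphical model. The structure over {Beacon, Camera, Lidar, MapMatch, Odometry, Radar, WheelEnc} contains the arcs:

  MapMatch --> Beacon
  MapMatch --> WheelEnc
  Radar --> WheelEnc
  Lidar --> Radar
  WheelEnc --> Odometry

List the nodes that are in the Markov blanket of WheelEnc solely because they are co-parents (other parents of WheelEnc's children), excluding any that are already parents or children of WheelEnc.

Children of WheelEnc: Odometry.
  Odometry has no other parent.
Excluding nodes already adjacent to WheelEnc (MapMatch, Odometry, Radar), the co-parent-only contribution is {}.

{}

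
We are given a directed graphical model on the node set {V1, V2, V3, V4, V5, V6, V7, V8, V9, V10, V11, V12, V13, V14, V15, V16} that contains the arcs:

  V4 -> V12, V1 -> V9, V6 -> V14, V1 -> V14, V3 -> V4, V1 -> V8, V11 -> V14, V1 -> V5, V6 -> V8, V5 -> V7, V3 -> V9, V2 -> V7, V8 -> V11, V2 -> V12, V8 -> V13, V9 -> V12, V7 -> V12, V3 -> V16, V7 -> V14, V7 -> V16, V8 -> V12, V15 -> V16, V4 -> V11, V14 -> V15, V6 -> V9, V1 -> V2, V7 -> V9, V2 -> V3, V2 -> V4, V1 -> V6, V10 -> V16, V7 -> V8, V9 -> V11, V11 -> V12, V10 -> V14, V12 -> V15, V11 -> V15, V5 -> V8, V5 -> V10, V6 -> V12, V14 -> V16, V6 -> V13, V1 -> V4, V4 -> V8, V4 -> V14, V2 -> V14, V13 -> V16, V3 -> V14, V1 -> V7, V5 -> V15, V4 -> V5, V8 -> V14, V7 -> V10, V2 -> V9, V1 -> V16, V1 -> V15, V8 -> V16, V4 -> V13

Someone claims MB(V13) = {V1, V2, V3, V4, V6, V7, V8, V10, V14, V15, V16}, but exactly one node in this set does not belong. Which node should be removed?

V2

V13's parents: V4, V6, V8.
Children of V13: V16.
Other parents of V13's children:
  V16: V1, V3, V7, V8, V10, V14, V15
MB(V13) = {V1, V3, V4, V6, V7, V8, V10, V14, V15, V16}.
V2 is neither a parent, child, nor co-parent of V13, so it does not belong.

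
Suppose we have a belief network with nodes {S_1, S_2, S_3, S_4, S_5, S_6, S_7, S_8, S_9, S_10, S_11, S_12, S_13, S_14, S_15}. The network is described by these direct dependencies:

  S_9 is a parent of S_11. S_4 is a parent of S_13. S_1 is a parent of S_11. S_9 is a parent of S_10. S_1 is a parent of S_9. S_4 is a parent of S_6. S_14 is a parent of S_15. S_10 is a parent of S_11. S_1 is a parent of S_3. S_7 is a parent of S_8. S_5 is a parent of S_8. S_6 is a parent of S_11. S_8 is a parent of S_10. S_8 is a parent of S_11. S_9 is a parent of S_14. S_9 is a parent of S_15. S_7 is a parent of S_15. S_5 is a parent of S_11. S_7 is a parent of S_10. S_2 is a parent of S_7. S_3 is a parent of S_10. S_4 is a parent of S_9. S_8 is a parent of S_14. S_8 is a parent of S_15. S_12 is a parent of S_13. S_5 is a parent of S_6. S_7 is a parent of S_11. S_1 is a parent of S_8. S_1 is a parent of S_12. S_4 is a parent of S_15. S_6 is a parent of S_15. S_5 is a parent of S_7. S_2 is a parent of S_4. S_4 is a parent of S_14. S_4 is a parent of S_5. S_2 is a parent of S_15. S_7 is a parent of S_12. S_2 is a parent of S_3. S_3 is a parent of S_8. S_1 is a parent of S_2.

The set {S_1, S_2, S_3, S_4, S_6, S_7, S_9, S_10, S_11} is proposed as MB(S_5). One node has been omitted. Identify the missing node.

S_5 has parent S_4.
S_5's children: S_6, S_7, S_8, S_11.
Parents of each child, excluding S_5:
  S_6: S_4
  S_7: S_2
  S_8: S_1, S_3, S_7
  S_11: S_1, S_6, S_7, S_8, S_9, S_10
MB(S_5) = {S_1, S_2, S_3, S_4, S_6, S_7, S_8, S_9, S_10, S_11}.
Comparing with the claimed set, S_8 is missing.

S_8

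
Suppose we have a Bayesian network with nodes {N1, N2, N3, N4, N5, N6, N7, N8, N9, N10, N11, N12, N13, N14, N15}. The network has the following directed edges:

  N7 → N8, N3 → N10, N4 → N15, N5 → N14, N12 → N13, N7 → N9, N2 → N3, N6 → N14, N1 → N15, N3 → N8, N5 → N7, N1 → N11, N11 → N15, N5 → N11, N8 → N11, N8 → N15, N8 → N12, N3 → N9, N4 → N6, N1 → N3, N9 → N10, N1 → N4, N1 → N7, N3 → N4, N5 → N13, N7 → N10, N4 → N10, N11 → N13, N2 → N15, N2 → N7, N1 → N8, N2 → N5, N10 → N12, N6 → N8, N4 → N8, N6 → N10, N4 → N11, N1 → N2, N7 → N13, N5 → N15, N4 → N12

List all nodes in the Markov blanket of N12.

{N4, N5, N7, N8, N10, N11, N13}

A node's Markov blanket = Pa ∪ Ch ∪ (parents of Ch other than the node itself).
Pa(N12) = {N4, N8, N10}.
N12 has child N13.
Other parents of N12's children:
  parents(N13) \ {N12} = {N5, N7, N11}.
Union: {N4, N8, N10} ∪ {N13} ∪ {N5, N7, N11} = {N4, N5, N7, N8, N10, N11, N13}.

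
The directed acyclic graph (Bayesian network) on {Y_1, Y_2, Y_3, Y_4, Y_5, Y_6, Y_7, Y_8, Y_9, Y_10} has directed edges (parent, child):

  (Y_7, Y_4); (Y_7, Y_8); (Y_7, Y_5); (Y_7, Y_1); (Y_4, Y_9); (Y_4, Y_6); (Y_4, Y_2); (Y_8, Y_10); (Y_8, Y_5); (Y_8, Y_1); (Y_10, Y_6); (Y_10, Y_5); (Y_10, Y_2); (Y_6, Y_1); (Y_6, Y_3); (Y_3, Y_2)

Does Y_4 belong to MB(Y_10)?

Yes

Y_4 is a co-parent of Y_10: both are parents of Y_6, Y_2.
So Y_4 ∈ MB(Y_10).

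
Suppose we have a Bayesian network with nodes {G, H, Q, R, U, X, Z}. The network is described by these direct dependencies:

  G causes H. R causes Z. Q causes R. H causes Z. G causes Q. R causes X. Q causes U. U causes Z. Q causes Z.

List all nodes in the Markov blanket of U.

{H, Q, R, Z}

Parents of U: Q.
Children of U: Z.
Parents of each child, excluding U:
  parents(Z) \ {U} = {H, Q, R}.
Union: {Q} ∪ {Z} ∪ {H, Q, R} = {H, Q, R, Z}.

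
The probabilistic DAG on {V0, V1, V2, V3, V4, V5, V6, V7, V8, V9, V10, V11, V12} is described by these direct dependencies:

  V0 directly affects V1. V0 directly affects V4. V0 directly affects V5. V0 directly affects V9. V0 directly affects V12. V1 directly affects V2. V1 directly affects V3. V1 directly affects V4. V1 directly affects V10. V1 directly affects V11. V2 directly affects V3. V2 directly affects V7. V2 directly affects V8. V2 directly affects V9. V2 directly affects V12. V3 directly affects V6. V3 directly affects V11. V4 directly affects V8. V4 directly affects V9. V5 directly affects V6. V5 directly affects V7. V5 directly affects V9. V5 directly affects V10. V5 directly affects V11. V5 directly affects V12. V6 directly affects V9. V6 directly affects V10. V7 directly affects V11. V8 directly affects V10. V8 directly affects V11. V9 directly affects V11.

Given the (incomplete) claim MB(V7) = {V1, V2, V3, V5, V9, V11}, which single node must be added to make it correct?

V8

Recall MB(v) = parents ∪ children ∪ spouses, where spouses are the other parents of v's children.
V7 has child V11.
Parents of V7: V2, V5.
Parents of each child, excluding V7:
  V11: V1, V3, V5, V8, V9
MB(V7) = {V1, V2, V3, V5, V8, V9, V11}.
Comparing with the claimed set, V8 is missing.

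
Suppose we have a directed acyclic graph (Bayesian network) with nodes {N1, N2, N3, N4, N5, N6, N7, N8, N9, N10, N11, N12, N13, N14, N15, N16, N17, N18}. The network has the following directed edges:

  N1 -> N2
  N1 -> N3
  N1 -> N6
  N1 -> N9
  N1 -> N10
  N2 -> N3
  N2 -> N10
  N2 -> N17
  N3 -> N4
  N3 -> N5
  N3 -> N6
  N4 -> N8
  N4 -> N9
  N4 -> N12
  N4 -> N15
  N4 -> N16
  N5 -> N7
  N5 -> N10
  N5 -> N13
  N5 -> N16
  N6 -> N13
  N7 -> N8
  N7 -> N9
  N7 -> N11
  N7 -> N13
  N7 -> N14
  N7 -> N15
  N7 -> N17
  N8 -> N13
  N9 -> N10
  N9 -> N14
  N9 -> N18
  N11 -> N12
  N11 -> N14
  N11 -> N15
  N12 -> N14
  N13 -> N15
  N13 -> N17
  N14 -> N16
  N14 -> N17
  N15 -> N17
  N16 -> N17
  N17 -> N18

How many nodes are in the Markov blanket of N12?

N12's parents: N4, N11.
N12 has child N14.
Co-parents of N12 (other parents of its children):
  N14: N7, N9, N11
MB(N12) = {N4, N7, N9, N11, N14}, which has 5 nodes.

5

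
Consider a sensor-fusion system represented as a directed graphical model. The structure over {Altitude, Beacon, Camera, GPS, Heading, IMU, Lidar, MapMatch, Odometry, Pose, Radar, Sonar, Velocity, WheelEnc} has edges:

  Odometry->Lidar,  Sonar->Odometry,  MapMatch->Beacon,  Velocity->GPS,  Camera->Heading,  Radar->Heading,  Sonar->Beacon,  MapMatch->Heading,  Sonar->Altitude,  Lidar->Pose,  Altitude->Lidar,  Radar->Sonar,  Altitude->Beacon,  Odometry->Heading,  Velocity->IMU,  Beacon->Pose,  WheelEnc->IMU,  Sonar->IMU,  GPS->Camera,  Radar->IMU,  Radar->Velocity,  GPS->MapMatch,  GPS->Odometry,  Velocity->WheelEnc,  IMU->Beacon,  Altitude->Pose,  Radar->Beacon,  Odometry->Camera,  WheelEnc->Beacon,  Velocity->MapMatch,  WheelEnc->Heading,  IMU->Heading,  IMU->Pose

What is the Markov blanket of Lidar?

By definition, MB(Lidar) is built from Lidar's parents, Lidar's children, and the co-parents of Lidar.
Parents of Lidar: Altitude, Odometry.
Lidar's children: Pose.
Parents of each child, excluding Lidar:
  Pose also has parents Altitude, Beacon, IMU.
Union: {Altitude, Odometry} ∪ {Pose} ∪ {Altitude, Beacon, IMU} = {Altitude, Beacon, IMU, Odometry, Pose}.

{Altitude, Beacon, IMU, Odometry, Pose}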